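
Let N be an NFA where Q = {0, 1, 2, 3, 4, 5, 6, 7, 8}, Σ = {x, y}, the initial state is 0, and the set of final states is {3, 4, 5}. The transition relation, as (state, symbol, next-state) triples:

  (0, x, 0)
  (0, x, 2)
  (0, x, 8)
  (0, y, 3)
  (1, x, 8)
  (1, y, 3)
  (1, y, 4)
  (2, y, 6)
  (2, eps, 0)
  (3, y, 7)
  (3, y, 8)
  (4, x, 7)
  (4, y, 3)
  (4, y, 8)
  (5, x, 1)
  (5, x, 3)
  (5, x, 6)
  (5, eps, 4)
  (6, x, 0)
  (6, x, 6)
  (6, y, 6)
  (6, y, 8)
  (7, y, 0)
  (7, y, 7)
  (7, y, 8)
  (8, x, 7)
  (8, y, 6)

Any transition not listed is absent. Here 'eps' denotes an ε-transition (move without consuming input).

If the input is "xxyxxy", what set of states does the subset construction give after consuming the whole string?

{0, 3, 6, 7, 8}

Start in {0}.
Read 'x': {0} → {0, 2, 8}.
Read 'x': {0, 2, 8} → {0, 2, 7, 8}.
Read 'y': {0, 2, 7, 8} → {0, 3, 6, 7, 8}.
Read 'x': {0, 3, 6, 7, 8} → {0, 2, 6, 7, 8}.
Read 'x': {0, 2, 6, 7, 8} → {0, 2, 6, 7, 8}.
Read 'y': {0, 2, 6, 7, 8} → {0, 3, 6, 7, 8}.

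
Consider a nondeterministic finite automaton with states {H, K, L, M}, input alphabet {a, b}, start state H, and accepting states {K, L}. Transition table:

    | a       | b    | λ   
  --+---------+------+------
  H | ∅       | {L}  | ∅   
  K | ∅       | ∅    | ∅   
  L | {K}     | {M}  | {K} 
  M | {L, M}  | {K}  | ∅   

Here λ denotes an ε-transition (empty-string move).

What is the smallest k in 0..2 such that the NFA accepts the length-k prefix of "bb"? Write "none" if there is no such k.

Start in {H}.
Read 'b': {H} → {K, L}.
None of the earlier sets intersect F, but {K, L} does.

1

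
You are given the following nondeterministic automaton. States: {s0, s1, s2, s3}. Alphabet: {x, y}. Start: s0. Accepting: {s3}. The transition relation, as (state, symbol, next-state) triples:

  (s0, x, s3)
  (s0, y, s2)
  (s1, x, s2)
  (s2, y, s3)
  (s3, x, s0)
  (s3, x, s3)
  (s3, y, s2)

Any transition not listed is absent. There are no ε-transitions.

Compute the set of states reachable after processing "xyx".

∅

Start in {s0}.
Read 'x': {s0} → {s3}.
Read 'y': {s3} → {s2}.
Read 'x': {s2} → ∅.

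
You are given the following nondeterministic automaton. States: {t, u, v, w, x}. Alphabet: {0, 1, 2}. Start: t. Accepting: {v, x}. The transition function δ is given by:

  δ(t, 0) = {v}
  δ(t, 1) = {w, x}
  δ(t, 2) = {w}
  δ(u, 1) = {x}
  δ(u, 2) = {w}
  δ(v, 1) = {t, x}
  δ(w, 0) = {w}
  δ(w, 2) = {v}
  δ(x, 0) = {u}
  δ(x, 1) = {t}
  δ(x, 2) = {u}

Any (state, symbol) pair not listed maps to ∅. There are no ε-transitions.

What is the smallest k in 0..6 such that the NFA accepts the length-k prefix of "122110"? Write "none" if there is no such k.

1

Start in {t}.
Read '1': t→{w, x}; now {w, x}.
None of the earlier sets intersect F, but {w, x} does.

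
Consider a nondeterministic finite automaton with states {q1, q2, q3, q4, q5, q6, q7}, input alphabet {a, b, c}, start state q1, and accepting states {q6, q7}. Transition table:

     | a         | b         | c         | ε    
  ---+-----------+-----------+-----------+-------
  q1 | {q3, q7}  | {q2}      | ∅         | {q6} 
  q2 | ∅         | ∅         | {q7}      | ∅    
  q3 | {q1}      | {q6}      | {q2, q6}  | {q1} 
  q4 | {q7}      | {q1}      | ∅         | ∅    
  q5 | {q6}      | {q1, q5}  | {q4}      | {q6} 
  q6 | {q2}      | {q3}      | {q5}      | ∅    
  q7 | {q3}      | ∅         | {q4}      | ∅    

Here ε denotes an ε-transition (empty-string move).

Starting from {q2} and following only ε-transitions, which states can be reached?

Begin with {q2}.
No ε-moves leave this set, so the closure equals the set itself.

{q2}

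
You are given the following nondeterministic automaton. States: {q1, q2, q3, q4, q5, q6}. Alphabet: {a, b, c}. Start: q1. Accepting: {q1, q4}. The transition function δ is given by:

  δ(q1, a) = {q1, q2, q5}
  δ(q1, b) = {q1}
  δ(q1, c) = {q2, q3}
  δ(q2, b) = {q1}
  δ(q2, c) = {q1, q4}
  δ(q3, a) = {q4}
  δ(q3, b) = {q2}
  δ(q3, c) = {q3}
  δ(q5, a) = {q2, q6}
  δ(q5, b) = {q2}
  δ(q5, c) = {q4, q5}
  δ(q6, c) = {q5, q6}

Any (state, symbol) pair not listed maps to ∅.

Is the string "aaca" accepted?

Yes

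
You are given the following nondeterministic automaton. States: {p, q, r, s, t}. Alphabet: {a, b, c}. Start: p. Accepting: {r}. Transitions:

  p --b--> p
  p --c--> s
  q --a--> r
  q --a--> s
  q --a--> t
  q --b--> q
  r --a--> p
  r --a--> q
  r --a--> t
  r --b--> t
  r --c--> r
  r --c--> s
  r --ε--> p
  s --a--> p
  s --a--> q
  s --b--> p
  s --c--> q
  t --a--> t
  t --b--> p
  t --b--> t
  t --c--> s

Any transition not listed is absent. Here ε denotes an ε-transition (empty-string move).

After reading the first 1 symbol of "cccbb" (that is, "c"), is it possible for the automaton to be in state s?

Start in {p}.
Read 'c': {p} → {s}.
State s is in {s}.

Yes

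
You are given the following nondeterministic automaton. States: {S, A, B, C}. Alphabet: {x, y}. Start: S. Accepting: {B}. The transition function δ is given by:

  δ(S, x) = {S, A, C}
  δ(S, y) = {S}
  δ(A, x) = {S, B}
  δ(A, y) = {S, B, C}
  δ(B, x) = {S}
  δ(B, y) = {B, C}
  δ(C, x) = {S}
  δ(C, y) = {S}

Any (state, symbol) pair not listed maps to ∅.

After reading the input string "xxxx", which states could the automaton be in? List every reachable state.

{S, A, B, C}

Start in {S}.
Read 'x': {S} → {S, A, C}.
Read 'x': {S, A, C} → {S, A, B, C}.
Read 'x': {S, A, B, C} → {S, A, B, C}.
Read 'x': {S, A, B, C} → {S, A, B, C}.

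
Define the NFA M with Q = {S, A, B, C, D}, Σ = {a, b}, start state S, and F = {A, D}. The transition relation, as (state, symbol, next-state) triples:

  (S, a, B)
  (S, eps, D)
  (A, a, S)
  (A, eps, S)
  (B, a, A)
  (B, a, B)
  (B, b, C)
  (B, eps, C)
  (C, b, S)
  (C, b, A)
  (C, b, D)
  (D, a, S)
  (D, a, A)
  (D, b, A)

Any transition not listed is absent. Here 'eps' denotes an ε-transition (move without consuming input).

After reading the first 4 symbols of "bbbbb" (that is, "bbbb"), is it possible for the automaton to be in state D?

Yes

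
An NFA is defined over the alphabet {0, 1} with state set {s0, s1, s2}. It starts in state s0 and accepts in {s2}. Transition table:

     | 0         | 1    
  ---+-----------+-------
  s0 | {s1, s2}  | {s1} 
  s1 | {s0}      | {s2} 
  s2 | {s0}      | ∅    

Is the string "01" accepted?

Yes

Start in {s0}.
Read '0': {s0} → {s1, s2}.
Read '1': {s1, s2} → {s2}.
The final set {s2} contains the accepting state s2.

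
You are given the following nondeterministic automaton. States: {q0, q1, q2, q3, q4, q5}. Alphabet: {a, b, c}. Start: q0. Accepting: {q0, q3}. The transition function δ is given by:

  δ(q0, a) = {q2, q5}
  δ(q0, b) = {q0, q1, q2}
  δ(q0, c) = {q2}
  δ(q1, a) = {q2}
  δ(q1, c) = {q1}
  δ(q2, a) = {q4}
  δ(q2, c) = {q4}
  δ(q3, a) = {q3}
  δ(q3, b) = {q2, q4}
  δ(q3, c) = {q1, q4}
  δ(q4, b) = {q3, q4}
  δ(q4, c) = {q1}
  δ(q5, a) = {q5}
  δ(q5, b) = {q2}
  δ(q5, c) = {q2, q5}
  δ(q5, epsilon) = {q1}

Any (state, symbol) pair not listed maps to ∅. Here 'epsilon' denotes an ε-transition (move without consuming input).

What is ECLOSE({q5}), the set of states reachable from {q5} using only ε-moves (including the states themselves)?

Begin with {q5}.
ε-move q5 → q1; add q1.

{q1, q5}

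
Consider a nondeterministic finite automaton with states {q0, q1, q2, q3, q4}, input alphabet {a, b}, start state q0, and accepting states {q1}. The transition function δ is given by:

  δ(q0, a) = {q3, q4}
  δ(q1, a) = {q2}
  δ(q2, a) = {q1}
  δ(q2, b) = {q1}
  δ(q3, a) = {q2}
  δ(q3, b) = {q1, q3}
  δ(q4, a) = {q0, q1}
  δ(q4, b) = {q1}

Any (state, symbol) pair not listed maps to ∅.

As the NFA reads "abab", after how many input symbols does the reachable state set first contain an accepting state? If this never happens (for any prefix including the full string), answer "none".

2

Start in {q0}.
Read 'a': {q0} → {q3, q4}.
Read 'b': {q3, q4} → {q1, q3}.
None of the earlier sets intersect F, but {q1, q3} does.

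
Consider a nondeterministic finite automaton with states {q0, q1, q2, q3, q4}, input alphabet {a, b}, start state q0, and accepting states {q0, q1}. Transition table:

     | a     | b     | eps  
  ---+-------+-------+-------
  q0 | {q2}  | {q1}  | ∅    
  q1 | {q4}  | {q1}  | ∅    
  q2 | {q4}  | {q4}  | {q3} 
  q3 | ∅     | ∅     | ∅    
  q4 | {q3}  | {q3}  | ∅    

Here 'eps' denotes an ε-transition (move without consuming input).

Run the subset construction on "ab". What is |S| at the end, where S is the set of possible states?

Start in {q0}.
Read 'a': {q0} → {q2, q3}.
Read 'b': {q2, q3} → {q4}.
That set has 1 state.

1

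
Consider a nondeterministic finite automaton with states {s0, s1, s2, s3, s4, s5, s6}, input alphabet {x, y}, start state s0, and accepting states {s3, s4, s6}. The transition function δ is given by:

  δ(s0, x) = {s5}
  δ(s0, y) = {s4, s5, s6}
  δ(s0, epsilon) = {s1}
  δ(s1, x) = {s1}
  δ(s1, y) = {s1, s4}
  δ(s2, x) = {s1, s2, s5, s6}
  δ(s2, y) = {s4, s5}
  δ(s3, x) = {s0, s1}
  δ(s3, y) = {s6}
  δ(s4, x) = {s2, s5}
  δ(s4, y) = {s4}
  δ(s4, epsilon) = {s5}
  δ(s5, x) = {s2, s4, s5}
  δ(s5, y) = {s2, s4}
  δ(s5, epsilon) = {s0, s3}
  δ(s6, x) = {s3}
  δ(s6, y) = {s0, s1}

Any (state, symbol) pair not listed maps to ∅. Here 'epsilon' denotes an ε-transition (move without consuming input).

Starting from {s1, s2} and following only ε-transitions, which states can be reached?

Begin with {s1, s2}.
No ε-moves leave this set, so the closure equals the set itself.

{s1, s2}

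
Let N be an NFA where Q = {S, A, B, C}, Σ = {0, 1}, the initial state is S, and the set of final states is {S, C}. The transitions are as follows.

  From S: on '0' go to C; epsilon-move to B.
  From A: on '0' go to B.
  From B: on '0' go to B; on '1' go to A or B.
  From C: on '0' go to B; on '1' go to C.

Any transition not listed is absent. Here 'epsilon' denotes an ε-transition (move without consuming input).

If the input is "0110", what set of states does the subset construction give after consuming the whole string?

{B}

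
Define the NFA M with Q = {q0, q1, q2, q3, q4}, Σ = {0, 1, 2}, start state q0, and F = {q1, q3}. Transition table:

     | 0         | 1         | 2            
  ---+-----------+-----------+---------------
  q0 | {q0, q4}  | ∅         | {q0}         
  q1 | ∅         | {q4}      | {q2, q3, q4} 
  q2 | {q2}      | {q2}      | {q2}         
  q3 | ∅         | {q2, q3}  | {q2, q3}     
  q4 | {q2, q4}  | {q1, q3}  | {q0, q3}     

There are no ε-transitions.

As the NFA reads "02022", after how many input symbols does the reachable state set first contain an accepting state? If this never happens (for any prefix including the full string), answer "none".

2

Start in {q0}.
Read '0': q0→{q0, q4}; now {q0, q4}.
Read '2': q0→{q0}, q4→{q0, q3}; now {q0, q3}.
None of the earlier sets intersect F, but {q0, q3} does.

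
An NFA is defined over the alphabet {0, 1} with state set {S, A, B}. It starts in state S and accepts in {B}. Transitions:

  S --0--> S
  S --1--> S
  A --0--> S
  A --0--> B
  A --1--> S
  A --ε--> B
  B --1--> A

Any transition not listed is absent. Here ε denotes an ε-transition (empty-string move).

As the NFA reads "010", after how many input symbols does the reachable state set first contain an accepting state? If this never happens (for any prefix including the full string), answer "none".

Start in {S}.
Read '0': S→{S}; now {S}.
Read '1': S→{S}; now {S}.
Read '0': S→{S}; now {S}.
No reachable set along the way intersects F.

none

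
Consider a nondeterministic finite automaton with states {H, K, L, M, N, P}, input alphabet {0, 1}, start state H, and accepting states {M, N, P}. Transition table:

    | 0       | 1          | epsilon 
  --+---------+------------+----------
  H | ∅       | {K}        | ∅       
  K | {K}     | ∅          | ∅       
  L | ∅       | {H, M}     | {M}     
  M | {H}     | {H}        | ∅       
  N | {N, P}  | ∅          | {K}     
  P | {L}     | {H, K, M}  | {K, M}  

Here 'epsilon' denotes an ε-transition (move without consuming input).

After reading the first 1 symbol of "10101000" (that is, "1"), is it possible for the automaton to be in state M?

No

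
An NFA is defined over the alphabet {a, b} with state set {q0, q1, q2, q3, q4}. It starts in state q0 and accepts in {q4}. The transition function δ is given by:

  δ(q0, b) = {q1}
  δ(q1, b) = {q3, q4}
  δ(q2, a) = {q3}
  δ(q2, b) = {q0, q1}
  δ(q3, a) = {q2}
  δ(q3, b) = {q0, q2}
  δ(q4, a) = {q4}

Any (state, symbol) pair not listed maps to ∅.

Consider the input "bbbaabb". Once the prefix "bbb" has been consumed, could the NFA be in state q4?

Start in {q0}.
Read 'b': {q0} → {q1}.
Read 'b': {q1} → {q3, q4}.
Read 'b': {q3, q4} → {q0, q2}.
State q4 is not in {q0, q2}.

No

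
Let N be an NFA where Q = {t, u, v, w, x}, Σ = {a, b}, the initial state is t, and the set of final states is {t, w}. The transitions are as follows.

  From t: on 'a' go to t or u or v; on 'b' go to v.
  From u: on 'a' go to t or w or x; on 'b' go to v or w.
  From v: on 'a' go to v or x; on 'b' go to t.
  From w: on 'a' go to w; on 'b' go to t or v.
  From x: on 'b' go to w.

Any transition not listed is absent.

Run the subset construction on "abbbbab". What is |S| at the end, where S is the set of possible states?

Start in {t}.
Read 'a': t→{t, u, v}; now {t, u, v}.
Read 'b': t→{v}, u→{v, w}, v→{t}; now {t, v, w}.
Read 'b': t→{v}, v→{t}, w→{t, v}; now {t, v}.
Read 'b': t→{v}, v→{t}; now {t, v}.
Read 'b': t→{v}, v→{t}; now {t, v}.
Read 'a': t→{t, u, v}, v→{v, x}; now {t, u, v, x}.
Read 'b': t→{v}, u→{v, w}, v→{t}, x→{w}; now {t, v, w}.
That set has 3 states.

3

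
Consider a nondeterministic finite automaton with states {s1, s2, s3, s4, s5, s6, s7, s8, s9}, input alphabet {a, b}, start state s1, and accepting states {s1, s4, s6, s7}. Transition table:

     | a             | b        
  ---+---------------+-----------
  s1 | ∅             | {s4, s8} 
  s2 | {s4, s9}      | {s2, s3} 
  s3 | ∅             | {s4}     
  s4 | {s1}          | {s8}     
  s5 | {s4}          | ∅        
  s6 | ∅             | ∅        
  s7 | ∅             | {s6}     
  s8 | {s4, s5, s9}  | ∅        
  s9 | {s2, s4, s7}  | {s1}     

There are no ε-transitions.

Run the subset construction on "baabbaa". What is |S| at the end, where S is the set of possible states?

4

Start in {s1}.
Read 'b': s1→{s4, s8}; now {s4, s8}.
Read 'a': s4→{s1}, s8→{s4, s5, s9}; now {s1, s4, s5, s9}.
Read 'a': s1→∅, s4→{s1}, s5→{s4}, s9→{s2, s4, s7}; now {s1, s2, s4, s7}.
Read 'b': s1→{s4, s8}, s2→{s2, s3}, s4→{s8}, s7→{s6}; now {s2, s3, s4, s6, s8}.
Read 'b': s2→{s2, s3}, s3→{s4}, s4→{s8}, s6→∅, s8→∅; now {s2, s3, s4, s8}.
Read 'a': s2→{s4, s9}, s3→∅, s4→{s1}, s8→{s4, s5, s9}; now {s1, s4, s5, s9}.
Read 'a': s1→∅, s4→{s1}, s5→{s4}, s9→{s2, s4, s7}; now {s1, s2, s4, s7}.
That set has 4 states.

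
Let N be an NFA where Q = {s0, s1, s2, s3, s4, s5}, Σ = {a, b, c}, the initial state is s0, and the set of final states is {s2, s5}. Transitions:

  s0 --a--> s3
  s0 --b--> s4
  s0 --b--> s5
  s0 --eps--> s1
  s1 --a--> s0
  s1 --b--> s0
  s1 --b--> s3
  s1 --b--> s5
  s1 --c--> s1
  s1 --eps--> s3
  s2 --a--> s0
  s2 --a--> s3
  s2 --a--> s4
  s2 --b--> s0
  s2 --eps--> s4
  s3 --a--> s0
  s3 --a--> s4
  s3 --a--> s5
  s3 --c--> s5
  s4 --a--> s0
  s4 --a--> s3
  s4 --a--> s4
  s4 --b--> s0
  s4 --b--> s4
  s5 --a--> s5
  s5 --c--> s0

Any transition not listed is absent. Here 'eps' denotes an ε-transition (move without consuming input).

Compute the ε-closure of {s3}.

Begin with {s3}.
No ε-moves leave this set, so the closure equals the set itself.

{s3}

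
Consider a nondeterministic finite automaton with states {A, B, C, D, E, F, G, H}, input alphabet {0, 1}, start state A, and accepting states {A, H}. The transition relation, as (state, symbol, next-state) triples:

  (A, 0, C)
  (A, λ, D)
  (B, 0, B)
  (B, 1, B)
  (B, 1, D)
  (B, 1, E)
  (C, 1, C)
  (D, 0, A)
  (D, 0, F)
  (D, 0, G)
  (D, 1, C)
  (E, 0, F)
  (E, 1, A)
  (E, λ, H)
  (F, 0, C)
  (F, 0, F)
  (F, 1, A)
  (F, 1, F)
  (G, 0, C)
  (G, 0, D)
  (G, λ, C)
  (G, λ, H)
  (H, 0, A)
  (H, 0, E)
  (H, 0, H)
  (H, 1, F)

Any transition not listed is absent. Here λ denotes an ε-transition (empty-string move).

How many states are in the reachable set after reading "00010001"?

4

Start: ε-closure({A}) = {A, D}.
Read '0': A→{C}, D→{A, F, G}; union {A, C, F, G}; ε-closure = {A, C, D, F, G, H}.
Read '0': A→{C}, C→∅, D→{A, F, G}, F→{C, F}, G→{C, D}, H→{A, E, H}; now {A, C, D, E, F, G, H}.
Read '0': A→{C}, C→∅, D→{A, F, G}, E→{F}, F→{C, F}, G→{C, D}, H→{A, E, H}; now {A, C, D, E, F, G, H}.
Read '1': A→∅, C→{C}, D→{C}, E→{A}, F→{A, F}, G→∅, H→{F}; union {A, C, F}; ε-closure = {A, C, D, F}.
Read '0': A→{C}, C→∅, D→{A, F, G}, F→{C, F}; union {A, C, F, G}; ε-closure = {A, C, D, F, G, H}.
Read '0': A→{C}, C→∅, D→{A, F, G}, F→{C, F}, G→{C, D}, H→{A, E, H}; now {A, C, D, E, F, G, H}.
Read '0': A→{C}, C→∅, D→{A, F, G}, E→{F}, F→{C, F}, G→{C, D}, H→{A, E, H}; now {A, C, D, E, F, G, H}.
Read '1': A→∅, C→{C}, D→{C}, E→{A}, F→{A, F}, G→∅, H→{F}; union {A, C, F}; ε-closure = {A, C, D, F}.
That set has 4 states.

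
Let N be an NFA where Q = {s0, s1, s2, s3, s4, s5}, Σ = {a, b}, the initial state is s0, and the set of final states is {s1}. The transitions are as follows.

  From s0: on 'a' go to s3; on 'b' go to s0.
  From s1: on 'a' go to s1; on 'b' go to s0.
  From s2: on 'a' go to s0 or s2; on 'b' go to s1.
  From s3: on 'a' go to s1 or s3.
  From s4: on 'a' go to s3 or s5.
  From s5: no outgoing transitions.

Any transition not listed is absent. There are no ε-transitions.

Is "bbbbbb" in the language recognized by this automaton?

Start in {s0}.
Read 'b': {s0} → {s0}.
Read 'b': {s0} → {s0}.
Read 'b': {s0} → {s0}.
Read 'b': {s0} → {s0}.
Read 'b': {s0} → {s0}.
Read 'b': {s0} → {s0}.
The final set {s0} contains no accepting state.

No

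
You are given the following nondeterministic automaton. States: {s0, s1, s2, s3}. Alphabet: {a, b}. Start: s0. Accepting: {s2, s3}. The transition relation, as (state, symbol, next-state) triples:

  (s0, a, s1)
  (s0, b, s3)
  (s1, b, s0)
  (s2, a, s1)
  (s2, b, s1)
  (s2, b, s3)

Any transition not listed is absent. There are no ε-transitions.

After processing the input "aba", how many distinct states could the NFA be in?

Start in {s0}.
Read 'a': s0→{s1}; now {s1}.
Read 'b': s1→{s0}; now {s0}.
Read 'a': s0→{s1}; now {s1}.
That set has 1 state.

1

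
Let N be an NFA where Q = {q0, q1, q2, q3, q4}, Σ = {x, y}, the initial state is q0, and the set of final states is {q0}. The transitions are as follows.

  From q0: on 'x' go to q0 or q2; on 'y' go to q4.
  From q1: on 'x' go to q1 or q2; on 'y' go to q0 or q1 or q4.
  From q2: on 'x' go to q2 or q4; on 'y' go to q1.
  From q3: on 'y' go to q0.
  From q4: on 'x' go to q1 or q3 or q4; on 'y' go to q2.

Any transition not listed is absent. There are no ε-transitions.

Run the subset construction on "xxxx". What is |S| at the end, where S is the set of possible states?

Start in {q0}.
Read 'x': {q0} → {q0, q2}.
Read 'x': {q0, q2} → {q0, q2, q4}.
Read 'x': {q0, q2, q4} → {q0, q1, q2, q3, q4}.
Read 'x': {q0, q1, q2, q3, q4} → {q0, q1, q2, q3, q4}.
That set has 5 states.

5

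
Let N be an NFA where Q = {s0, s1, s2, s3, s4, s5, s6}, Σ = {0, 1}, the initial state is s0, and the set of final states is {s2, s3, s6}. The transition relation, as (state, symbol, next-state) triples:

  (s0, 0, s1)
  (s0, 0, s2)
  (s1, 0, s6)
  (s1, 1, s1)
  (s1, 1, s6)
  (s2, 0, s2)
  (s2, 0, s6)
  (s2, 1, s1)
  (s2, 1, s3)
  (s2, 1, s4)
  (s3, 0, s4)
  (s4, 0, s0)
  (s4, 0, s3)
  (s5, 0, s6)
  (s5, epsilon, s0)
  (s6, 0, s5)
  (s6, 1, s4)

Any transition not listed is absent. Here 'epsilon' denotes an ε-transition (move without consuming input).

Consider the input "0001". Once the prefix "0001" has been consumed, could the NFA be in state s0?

No

Start in {s0}.
Read '0': s0→{s1, s2}; now {s1, s2}.
Read '0': s1→{s6}, s2→{s2, s6}; now {s2, s6}.
Read '0': s2→{s2, s6}, s6→{s5}; union {s2, s5, s6}; ε-closure = {s0, s2, s5, s6}.
Read '1': s0→∅, s2→{s1, s3, s4}, s5→∅, s6→{s4}; now {s1, s3, s4}.
State s0 is not in {s1, s3, s4}.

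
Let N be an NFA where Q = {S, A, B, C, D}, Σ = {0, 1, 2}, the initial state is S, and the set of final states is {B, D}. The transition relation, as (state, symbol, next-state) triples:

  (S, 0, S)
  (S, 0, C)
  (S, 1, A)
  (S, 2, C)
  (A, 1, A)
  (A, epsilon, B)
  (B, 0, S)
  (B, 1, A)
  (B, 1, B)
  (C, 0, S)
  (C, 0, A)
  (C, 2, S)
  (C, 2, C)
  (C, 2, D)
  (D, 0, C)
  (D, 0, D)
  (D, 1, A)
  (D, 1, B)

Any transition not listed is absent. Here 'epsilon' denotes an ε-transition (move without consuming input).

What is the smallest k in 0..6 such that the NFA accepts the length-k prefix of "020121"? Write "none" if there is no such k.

2

Start in {S}.
Read '0': S→{S, C}; now {S, C}.
Read '2': S→{C}, C→{S, C, D}; now {S, C, D}.
None of the earlier sets intersect F, but {S, C, D} does.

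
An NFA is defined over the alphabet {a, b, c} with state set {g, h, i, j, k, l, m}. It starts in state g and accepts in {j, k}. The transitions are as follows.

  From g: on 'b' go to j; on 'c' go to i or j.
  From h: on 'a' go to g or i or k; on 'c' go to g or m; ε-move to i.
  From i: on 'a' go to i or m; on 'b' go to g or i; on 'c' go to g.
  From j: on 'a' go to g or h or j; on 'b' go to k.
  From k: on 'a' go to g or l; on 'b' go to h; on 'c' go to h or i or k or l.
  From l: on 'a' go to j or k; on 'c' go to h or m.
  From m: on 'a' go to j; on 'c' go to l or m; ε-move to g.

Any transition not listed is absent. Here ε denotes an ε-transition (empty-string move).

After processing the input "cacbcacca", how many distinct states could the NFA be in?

Start in {g}.
Read 'c': {g} → {i, j}.
Read 'a': {i, j} → {g, h, i, j, m}.
Read 'c': {g, h, i, j, m} → {g, i, j, l, m}.
Read 'b': {g, i, j, l, m} → {g, i, j, k}.
Read 'c': {g, i, j, k} → {g, h, i, j, k, l}.
Read 'a': {g, h, i, j, k, l} → {g, h, i, j, k, l, m}.
Read 'c': {g, h, i, j, k, l, m} → {g, h, i, j, k, l, m}.
Read 'c': {g, h, i, j, k, l, m} → {g, h, i, j, k, l, m}.
Read 'a': {g, h, i, j, k, l, m} → {g, h, i, j, k, l, m}.
That set has 7 states.

7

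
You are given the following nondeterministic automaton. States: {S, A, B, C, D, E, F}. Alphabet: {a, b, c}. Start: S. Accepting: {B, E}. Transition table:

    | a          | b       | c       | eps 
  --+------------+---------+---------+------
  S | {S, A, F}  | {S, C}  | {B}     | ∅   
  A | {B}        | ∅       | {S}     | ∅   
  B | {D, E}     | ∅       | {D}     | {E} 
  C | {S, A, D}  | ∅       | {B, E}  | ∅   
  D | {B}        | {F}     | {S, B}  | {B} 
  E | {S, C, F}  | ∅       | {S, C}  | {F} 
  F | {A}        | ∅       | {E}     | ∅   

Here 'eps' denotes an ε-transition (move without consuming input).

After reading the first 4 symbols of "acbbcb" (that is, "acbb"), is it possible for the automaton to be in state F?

Start in {S}.
Read 'a': S→{S, A, F}; now {S, A, F}.
Read 'c': S→{B}, A→{S}, F→{E}; union {S, B, E}; ε-closure = {S, B, E, F}.
Read 'b': S→{S, C}, B→∅, E→∅, F→∅; now {S, C}.
Read 'b': S→{S, C}, C→∅; now {S, C}.
State F is not in {S, C}.

No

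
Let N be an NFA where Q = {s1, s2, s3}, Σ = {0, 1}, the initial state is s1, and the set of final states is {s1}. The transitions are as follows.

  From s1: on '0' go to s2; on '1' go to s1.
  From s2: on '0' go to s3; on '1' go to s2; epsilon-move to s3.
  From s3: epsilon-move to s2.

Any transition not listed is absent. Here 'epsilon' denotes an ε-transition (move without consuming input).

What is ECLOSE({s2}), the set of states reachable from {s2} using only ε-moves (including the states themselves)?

Begin with {s2}.
ε-move s2 → s3; add s3.

{s2, s3}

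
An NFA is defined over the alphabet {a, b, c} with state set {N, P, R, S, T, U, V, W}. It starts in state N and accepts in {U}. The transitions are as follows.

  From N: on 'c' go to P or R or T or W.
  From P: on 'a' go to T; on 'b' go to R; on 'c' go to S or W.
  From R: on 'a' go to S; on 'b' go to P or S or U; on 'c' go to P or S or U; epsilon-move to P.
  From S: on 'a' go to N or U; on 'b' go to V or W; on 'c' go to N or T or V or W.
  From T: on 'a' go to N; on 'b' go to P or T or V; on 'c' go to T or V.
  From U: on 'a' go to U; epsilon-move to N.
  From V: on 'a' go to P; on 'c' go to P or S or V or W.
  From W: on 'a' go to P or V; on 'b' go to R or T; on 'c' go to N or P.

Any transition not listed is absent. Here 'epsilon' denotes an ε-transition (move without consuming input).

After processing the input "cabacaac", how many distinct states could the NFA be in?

Start in {N}.
Read 'c': N→{P, R, T, W}; now {P, R, T, W}.
Read 'a': P→{T}, R→{S}, T→{N}, W→{P, V}; now {N, P, S, T, V}.
Read 'b': N→∅, P→{R}, S→{V, W}, T→{P, T, V}, V→∅; now {P, R, T, V, W}.
Read 'a': P→{T}, R→{S}, T→{N}, V→{P}, W→{P, V}; now {N, P, S, T, V}.
Read 'c': N→{P, R, T, W}, P→{S, W}, S→{N, T, V, W}, T→{T, V}, V→{P, S, V, W}; now {N, P, R, S, T, V, W}.
Read 'a': N→∅, P→{T}, R→{S}, S→{N, U}, T→{N}, V→{P}, W→{P, V}; now {N, P, S, T, U, V}.
Read 'a': N→∅, P→{T}, S→{N, U}, T→{N}, U→{U}, V→{P}; now {N, P, T, U}.
Read 'c': N→{P, R, T, W}, P→{S, W}, T→{T, V}, U→∅; now {P, R, S, T, V, W}.
That set has 6 states.

6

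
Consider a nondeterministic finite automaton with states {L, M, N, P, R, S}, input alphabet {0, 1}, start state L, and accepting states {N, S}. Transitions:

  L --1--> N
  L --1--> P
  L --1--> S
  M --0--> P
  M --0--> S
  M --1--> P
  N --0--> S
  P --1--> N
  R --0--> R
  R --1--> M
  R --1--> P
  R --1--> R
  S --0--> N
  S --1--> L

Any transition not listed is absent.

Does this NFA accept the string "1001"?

Start in {L}.
Read '1': {L} → {N, P, S}.
Read '0': {N, P, S} → {N, S}.
Read '0': {N, S} → {N, S}.
Read '1': {N, S} → {L}.
The final set {L} contains no accepting state.

No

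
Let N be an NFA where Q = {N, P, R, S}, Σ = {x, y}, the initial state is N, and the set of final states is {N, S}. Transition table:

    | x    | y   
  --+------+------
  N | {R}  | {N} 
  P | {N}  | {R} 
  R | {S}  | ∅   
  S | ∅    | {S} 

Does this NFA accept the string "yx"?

No

Start in {N}.
Read 'y': {N} → {N}.
Read 'x': {N} → {R}.
The final set {R} contains no accepting state.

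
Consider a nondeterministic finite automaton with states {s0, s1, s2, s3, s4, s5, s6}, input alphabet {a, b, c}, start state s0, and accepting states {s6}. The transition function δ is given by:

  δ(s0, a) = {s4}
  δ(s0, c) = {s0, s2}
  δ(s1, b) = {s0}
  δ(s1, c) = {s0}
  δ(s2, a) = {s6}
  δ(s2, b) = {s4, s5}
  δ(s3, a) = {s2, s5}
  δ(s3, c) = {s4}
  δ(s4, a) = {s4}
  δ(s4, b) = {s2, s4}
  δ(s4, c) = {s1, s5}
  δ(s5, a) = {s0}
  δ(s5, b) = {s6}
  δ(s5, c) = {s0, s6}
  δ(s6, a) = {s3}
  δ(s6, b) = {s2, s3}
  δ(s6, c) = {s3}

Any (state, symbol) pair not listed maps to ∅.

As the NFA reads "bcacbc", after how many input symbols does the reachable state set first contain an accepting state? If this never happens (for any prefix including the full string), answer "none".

Start in {s0}.
Read 'b': s0→∅; now ∅.
The set is empty and remains empty for the remaining 5 symbols.
No reachable set along the way intersects F.

none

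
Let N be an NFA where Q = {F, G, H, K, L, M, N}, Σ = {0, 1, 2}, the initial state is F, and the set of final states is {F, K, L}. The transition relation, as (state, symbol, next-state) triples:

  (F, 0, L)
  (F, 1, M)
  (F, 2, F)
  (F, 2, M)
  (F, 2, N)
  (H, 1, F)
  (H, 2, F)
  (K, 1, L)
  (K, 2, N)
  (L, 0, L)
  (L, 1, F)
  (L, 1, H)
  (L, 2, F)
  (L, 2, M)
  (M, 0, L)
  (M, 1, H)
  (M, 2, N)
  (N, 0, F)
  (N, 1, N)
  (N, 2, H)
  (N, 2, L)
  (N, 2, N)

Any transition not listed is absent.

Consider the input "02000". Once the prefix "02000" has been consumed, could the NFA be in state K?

No

Start in {F}.
Read '0': F→{L}; now {L}.
Read '2': L→{F, M}; now {F, M}.
Read '0': F→{L}, M→{L}; now {L}.
Read '0': L→{L}; now {L}.
Read '0': L→{L}; now {L}.
State K is not in {L}.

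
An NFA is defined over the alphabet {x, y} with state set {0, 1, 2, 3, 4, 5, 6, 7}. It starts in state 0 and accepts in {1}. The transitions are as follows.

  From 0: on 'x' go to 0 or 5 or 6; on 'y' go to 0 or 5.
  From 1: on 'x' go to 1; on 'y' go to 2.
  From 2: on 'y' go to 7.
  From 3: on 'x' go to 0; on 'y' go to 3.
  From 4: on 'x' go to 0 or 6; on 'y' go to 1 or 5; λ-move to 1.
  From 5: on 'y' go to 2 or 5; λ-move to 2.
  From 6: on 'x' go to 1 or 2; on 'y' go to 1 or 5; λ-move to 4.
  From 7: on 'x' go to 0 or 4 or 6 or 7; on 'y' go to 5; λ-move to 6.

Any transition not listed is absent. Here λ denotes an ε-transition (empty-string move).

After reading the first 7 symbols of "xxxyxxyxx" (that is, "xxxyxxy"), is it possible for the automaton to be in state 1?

Start in {0}.
Read 'x': {0} → {0, 1, 2, 4, 5, 6}.
Read 'x': {0, 1, 2, 4, 5, 6} → {0, 1, 2, 4, 5, 6}.
Read 'x': {0, 1, 2, 4, 5, 6} → {0, 1, 2, 4, 5, 6}.
Read 'y': {0, 1, 2, 4, 5, 6} → {0, 1, 2, 4, 5, 6, 7}.
Read 'x': {0, 1, 2, 4, 5, 6, 7} → {0, 1, 2, 4, 5, 6, 7}.
Read 'x': {0, 1, 2, 4, 5, 6, 7} → {0, 1, 2, 4, 5, 6, 7}.
Read 'y': {0, 1, 2, 4, 5, 6, 7} → {0, 1, 2, 4, 5, 6, 7}.
State 1 is in {0, 1, 2, 4, 5, 6, 7}.

Yes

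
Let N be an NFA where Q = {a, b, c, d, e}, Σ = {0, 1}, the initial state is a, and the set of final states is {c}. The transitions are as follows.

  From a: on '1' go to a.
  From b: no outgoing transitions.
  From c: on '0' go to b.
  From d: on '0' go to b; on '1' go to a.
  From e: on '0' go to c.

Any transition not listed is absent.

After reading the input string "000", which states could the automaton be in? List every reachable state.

∅

Start in {a}.
Read '0': a→∅; now ∅.
The set is empty and remains empty for the remaining 2 symbols.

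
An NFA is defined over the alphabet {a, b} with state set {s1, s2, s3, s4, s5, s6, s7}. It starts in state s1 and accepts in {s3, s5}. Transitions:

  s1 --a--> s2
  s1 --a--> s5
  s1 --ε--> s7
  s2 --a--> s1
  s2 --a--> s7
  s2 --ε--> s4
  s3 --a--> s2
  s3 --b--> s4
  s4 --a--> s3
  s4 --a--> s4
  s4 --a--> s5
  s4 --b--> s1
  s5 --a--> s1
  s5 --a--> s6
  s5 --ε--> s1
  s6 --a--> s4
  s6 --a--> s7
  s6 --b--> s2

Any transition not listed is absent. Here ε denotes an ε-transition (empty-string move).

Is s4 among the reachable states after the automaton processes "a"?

Start: ε-closure({s1}) = {s1, s7}.
Read 'a': {s1, s7} → {s1, s2, s4, s5, s7}.
State s4 is in {s1, s2, s4, s5, s7}.

Yes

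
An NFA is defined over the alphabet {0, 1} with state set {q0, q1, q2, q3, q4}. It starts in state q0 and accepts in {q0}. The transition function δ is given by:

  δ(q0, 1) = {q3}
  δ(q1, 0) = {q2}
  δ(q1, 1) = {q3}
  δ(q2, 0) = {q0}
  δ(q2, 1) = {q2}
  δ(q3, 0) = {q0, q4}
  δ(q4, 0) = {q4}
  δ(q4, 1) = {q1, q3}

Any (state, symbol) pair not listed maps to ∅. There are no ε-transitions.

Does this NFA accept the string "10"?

Yes

Start in {q0}.
Read '1': q0→{q3}; now {q3}.
Read '0': q3→{q0, q4}; now {q0, q4}.
The final set {q0, q4} contains the accepting state q0.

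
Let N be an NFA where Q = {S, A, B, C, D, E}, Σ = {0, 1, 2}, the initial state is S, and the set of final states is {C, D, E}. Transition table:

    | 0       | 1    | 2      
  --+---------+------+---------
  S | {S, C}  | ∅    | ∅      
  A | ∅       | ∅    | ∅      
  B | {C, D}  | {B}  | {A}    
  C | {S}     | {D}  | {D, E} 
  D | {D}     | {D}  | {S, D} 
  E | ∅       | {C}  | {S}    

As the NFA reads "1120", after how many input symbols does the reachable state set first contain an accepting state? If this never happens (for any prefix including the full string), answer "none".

none

Start in {S}.
Read '1': S→∅; now ∅.
The set is empty and remains empty for the remaining 3 symbols.
No reachable set along the way intersects F.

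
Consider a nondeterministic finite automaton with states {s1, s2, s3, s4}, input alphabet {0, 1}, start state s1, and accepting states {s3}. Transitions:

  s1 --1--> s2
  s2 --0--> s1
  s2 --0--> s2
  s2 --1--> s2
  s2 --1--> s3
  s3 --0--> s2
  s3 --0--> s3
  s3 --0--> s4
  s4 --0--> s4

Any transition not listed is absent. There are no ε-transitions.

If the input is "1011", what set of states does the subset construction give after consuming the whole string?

Start in {s1}.
Read '1': {s1} → {s2}.
Read '0': {s2} → {s1, s2}.
Read '1': {s1, s2} → {s2, s3}.
Read '1': {s2, s3} → {s2, s3}.

{s2, s3}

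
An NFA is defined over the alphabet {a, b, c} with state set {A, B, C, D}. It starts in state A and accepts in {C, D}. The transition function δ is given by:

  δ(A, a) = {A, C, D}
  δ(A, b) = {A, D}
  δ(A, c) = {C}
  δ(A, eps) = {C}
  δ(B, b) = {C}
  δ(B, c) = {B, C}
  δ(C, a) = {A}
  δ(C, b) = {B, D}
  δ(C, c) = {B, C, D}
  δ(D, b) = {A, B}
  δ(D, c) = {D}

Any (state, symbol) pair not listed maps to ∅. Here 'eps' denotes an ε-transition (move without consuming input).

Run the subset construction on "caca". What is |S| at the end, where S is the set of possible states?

2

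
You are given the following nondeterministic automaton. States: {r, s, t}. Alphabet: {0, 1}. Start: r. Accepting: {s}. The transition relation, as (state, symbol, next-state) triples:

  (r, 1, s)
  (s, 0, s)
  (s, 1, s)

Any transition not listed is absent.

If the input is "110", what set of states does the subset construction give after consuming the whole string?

{s}

Start in {r}.
Read '1': r→{s}; now {s}.
Read '1': s→{s}; now {s}.
Read '0': s→{s}; now {s}.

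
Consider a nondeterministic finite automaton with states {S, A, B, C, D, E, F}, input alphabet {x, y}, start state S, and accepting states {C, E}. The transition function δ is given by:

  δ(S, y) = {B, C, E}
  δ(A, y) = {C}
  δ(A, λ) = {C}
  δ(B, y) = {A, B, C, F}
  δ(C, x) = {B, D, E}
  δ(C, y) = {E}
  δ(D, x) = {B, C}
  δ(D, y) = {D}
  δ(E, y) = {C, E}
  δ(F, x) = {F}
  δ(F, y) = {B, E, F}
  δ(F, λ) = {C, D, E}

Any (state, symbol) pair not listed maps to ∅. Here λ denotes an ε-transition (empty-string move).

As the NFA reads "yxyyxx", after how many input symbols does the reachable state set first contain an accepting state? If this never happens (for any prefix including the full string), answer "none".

1

Start in {S}.
Read 'y': {S} → {B, C, E}.
None of the earlier sets intersect F, but {B, C, E} does.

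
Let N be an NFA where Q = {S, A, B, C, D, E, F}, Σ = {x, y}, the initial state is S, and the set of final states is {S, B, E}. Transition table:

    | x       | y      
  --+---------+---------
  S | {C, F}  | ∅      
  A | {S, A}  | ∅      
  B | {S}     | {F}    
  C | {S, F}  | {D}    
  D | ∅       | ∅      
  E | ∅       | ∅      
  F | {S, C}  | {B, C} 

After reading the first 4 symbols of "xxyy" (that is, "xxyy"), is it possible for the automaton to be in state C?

Start in {S}.
Read 'x': S→{C, F}; now {C, F}.
Read 'x': C→{S, F}, F→{S, C}; now {S, C, F}.
Read 'y': S→∅, C→{D}, F→{B, C}; now {B, C, D}.
Read 'y': B→{F}, C→{D}, D→∅; now {D, F}.
State C is not in {D, F}.

No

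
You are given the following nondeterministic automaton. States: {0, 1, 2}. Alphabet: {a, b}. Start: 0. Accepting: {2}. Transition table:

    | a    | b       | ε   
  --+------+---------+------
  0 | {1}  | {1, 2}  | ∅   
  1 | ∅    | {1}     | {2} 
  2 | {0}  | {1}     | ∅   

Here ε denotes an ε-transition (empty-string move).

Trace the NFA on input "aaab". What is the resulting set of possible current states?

Start in {0}.
Read 'a': 0→{1}; union {1}; ε-closure = {1, 2}.
Read 'a': 1→∅, 2→{0}; now {0}.
Read 'a': 0→{1}; union {1}; ε-closure = {1, 2}.
Read 'b': 1→{1}, 2→{1}; union {1}; ε-closure = {1, 2}.

{1, 2}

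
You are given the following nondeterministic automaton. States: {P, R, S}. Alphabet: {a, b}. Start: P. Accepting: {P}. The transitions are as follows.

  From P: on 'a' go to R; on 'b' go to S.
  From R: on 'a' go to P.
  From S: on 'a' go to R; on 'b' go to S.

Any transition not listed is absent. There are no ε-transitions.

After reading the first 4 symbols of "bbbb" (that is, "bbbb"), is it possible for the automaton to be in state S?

Start in {P}.
Read 'b': {P} → {S}.
Read 'b': {S} → {S}.
Read 'b': {S} → {S}.
Read 'b': {S} → {S}.
State S is in {S}.

Yes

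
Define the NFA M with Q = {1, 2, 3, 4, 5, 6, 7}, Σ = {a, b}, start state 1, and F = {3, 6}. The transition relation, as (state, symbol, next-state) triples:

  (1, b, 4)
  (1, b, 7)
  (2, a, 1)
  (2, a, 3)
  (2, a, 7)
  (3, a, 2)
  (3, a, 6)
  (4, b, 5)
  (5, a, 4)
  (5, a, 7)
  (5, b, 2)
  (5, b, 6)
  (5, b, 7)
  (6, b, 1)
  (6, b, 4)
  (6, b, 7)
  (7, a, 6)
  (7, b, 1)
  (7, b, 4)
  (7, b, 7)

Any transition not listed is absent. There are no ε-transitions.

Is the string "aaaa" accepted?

No

Start in {1}.
Read 'a': {1} → ∅.
The set is empty and remains empty for the remaining 3 symbols.
The final set ∅ contains no accepting state.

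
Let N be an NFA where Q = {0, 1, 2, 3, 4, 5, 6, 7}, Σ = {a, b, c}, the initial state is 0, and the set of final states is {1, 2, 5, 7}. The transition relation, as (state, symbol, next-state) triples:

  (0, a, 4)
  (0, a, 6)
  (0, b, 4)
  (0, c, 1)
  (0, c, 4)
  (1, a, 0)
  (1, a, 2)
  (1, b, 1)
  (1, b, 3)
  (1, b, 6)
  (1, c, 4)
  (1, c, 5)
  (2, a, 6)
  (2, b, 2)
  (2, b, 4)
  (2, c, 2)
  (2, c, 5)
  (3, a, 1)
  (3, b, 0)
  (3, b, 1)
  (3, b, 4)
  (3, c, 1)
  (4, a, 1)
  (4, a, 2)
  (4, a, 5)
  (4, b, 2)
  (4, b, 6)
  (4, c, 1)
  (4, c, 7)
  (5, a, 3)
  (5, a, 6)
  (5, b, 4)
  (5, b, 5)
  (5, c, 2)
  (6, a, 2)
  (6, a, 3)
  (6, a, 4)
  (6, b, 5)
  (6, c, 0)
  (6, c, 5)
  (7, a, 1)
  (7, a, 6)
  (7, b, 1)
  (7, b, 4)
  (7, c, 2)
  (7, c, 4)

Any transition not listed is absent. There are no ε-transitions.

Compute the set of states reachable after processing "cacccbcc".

{1, 2, 4, 5, 7}

Start in {0}.
Read 'c': 0→{1, 4}; now {1, 4}.
Read 'a': 1→{0, 2}, 4→{1, 2, 5}; now {0, 1, 2, 5}.
Read 'c': 0→{1, 4}, 1→{4, 5}, 2→{2, 5}, 5→{2}; now {1, 2, 4, 5}.
Read 'c': 1→{4, 5}, 2→{2, 5}, 4→{1, 7}, 5→{2}; now {1, 2, 4, 5, 7}.
Read 'c': 1→{4, 5}, 2→{2, 5}, 4→{1, 7}, 5→{2}, 7→{2, 4}; now {1, 2, 4, 5, 7}.
Read 'b': 1→{1, 3, 6}, 2→{2, 4}, 4→{2, 6}, 5→{4, 5}, 7→{1, 4}; now {1, 2, 3, 4, 5, 6}.
Read 'c': 1→{4, 5}, 2→{2, 5}, 3→{1}, 4→{1, 7}, 5→{2}, 6→{0, 5}; now {0, 1, 2, 4, 5, 7}.
Read 'c': 0→{1, 4}, 1→{4, 5}, 2→{2, 5}, 4→{1, 7}, 5→{2}, 7→{2, 4}; now {1, 2, 4, 5, 7}.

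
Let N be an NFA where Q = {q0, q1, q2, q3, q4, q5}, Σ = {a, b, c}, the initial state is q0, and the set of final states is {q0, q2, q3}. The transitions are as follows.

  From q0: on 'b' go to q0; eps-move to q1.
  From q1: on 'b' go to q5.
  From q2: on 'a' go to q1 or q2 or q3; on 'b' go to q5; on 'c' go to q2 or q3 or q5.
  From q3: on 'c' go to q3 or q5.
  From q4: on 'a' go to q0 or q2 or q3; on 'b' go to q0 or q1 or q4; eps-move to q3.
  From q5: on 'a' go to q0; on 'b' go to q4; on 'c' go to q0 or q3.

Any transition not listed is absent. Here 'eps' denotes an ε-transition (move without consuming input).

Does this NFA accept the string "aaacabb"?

Start: ε-closure({q0}) = {q0, q1}.
Read 'a': q0→∅, q1→∅; now ∅.
The set is empty and remains empty for the remaining 6 symbols.
The final set ∅ contains no accepting state.

No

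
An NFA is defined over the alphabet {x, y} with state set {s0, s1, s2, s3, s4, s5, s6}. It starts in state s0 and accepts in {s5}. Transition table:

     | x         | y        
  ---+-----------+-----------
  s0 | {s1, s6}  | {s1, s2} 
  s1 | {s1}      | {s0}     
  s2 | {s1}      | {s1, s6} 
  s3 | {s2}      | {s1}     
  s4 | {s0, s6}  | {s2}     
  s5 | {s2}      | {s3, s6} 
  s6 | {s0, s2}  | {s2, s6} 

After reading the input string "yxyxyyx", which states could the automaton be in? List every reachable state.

Start in {s0}.
Read 'y': s0→{s1, s2}; now {s1, s2}.
Read 'x': s1→{s1}, s2→{s1}; now {s1}.
Read 'y': s1→{s0}; now {s0}.
Read 'x': s0→{s1, s6}; now {s1, s6}.
Read 'y': s1→{s0}, s6→{s2, s6}; now {s0, s2, s6}.
Read 'y': s0→{s1, s2}, s2→{s1, s6}, s6→{s2, s6}; now {s1, s2, s6}.
Read 'x': s1→{s1}, s2→{s1}, s6→{s0, s2}; now {s0, s1, s2}.

{s0, s1, s2}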